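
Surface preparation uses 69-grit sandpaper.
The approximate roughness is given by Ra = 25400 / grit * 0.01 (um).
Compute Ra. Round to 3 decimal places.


Ra = 25400 / 69 * 0.01
= 254 / 69
= 3.681 um

3.681


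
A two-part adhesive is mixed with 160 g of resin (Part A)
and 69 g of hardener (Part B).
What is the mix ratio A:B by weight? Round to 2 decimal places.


Mix ratio = mass_A / mass_B
= 160 / 69
= 2.32

2.32


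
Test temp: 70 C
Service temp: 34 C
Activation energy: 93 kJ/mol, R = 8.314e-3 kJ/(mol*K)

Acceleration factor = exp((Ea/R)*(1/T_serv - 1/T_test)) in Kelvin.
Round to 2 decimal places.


AF = exp((93/0.008314)*(1/307.15 - 1/343.15))
= 45.64

45.64


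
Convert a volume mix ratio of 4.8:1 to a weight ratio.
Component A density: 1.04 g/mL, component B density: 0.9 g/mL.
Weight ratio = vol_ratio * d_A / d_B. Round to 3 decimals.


= 4.8 * 1.04 / 0.9 = 5.547

5.547


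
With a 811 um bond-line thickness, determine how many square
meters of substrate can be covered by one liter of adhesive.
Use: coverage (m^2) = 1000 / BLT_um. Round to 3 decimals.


Coverage = 1000 / 811 = 1.233 m^2

1.233


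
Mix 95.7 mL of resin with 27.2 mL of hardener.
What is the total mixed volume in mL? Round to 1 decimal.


Total = 95.7 + 27.2 = 122.9 mL

122.9


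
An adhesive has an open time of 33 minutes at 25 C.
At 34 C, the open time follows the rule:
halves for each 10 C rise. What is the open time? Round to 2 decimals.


Factor = 2^((34-25)/10) = 1.8661
Open time = 33 / 1.8661 = 17.68 min

17.68


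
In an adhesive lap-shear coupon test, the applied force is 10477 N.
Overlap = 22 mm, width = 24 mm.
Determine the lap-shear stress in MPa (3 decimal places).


stress = F / (overlap * width)
= 10477 / (22 * 24)
= 19.843 MPa

19.843


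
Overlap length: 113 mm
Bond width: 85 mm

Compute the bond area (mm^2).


Bond area = 113 * 85 = 9605 mm^2

9605


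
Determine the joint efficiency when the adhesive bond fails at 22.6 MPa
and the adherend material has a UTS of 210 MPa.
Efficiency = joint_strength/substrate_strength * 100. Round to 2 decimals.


Joint efficiency = 22.6 / 210 * 100
= 10.76%

10.76


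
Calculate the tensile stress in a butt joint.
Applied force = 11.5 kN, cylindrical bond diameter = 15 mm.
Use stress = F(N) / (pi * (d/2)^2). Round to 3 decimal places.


A = pi * 7.5^2 = 176.7146 mm^2
sigma = 11500.0 / 176.7146 = 65.077 MPa

65.077


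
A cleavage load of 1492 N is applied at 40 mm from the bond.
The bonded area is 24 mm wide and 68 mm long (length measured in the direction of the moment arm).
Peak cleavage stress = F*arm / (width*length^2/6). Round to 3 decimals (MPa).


Moment = 1492 * 40 = 59680 N*mm
Section modulus = 24 * 4624 / 6 = 110976 / 6 mm^3
Stress = 59680 / (110976 / 6) = 358080 / 110976
= 3.227 MPa

3.227


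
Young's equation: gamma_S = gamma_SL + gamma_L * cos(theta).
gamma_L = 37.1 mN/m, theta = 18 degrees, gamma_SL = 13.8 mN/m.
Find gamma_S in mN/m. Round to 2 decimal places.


cos(18 deg) = 0.951057
gamma_S = 13.8 + 37.1 * 0.951057
= 49.08 mN/m

49.08


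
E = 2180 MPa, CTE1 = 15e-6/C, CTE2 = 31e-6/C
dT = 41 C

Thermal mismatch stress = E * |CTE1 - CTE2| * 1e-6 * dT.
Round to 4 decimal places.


= 2180 * 16e-6 * 41
= 1.4301 MPa

1.4301


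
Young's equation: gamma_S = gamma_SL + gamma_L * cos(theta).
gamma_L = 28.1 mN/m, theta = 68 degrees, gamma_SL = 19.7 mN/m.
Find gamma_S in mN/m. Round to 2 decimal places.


cos(68 deg) = 0.374607
gamma_S = 19.7 + 28.1 * 0.374607
= 30.23 mN/m

30.23


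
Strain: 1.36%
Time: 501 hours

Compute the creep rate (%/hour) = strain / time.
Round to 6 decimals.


Creep rate = 1.36 / 501
= 0.002715 %/h

0.002715


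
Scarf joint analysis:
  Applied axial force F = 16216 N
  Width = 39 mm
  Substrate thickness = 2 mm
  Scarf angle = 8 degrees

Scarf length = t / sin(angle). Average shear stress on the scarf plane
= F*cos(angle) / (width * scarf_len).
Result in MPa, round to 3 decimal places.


Scarf length = 2 / sin(8 deg) = 14.3706 mm
cos(8 deg) = 0.990268
Shear = 16216 * 0.990268 / (39 * 14.3706)
= 28.652 MPa

28.652


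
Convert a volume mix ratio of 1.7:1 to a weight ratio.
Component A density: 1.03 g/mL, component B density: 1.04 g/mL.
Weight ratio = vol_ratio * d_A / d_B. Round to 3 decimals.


= 1.7 * 1.03 / 1.04 = 1.684

1.684


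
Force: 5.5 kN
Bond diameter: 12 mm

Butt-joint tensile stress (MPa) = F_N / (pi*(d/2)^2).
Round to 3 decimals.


F_N = 5.5 * 1000 = 5500.0 N
A = pi*(6.0)^2 = 113.0973 mm^2
stress = 5500.0 / 113.0973 = 48.631 MPa

48.631


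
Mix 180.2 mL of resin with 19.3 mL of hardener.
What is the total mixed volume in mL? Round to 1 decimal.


Total = 180.2 + 19.3 = 199.5 mL

199.5


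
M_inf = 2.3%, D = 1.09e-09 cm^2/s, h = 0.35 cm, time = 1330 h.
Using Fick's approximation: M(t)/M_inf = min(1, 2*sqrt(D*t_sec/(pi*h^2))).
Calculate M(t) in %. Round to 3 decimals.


t = 4788000 s
ratio = min(1, 2*sqrt(1.09e-09*4788000/(pi*0.1225)))
= 0.232904
M(t) = 2.3 * 0.232904 = 0.536%

0.536


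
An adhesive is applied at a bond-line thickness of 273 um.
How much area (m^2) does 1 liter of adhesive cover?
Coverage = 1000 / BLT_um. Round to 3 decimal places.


Coverage = 1000 / 273 = 3.663 m^2

3.663


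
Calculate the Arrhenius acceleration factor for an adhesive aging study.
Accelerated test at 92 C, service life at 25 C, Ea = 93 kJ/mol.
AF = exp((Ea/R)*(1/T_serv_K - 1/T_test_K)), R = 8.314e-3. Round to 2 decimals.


T_test = 365.15 K, T_serv = 298.15 K
Ea/R = 93 / 0.008314 = 11185.95
AF = exp(11185.95 * (1/298.15 - 1/365.15))
= 976.54

976.54


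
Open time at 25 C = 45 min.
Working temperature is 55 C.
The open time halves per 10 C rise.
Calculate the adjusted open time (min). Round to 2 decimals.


factor = 2^((55 - 25) / 10) = 8.0000
ot = 45 / 8.0000 = 5.63 min

5.63


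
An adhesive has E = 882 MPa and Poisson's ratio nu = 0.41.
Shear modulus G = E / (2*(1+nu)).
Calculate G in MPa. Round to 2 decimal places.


G = 882 / (2*(1+0.41))
= 882 / 2.82
= 312.77 MPa

312.77


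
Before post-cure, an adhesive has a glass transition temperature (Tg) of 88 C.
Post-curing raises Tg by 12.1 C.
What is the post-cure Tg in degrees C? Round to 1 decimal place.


Tg_post = Tg_base + delta_Tg
= 88 + 12.1
= 100.1 C

100.1


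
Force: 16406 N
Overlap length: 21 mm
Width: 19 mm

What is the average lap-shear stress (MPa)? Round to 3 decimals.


Average shear stress = F / (overlap * width)
= 16406 / (21 * 19)
= 41.118 MPa

41.118


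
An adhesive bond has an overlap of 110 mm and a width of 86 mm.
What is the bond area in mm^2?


Bond area = overlap * width
= 110 * 86
= 9460 mm^2

9460


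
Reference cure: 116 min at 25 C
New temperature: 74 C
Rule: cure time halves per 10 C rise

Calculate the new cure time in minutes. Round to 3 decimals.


factor = 2^((74-25)/10) = 29.8571
t_new = 116 / 29.8571 = 3.885 min

3.885


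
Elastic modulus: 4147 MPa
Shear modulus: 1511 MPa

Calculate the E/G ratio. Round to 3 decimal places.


E / G = 4147 / 1511 = 2.745

2.745


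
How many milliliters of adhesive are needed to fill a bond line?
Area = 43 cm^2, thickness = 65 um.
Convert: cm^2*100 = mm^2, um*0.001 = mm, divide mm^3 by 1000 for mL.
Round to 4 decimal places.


= (43 * 100) * (65 * 0.001) / 1000
= 0.2795 mL

0.2795


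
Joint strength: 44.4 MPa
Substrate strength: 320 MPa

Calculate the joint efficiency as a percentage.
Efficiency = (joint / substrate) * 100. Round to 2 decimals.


Efficiency = (44.4 / 320) * 100 = 13.88%

13.88


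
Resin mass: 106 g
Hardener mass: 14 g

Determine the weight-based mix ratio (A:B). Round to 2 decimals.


Ratio = 106 / 14 = 7.57

7.57


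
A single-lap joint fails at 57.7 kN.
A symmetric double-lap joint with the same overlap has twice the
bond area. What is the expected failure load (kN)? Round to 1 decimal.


Double-lap load = 2 * 57.7 = 115.4 kN

115.4


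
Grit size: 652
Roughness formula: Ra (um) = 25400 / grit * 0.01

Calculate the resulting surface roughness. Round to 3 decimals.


Ra = 25400 / 652 * 0.01
= 0.390 um

0.390


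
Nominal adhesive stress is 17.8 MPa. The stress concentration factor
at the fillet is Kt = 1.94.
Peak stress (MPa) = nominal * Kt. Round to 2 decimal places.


Peak = 17.8 * 1.94 = 34.53 MPa

34.53


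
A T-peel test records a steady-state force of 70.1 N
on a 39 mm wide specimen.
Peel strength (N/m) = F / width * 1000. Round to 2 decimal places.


Peel strength = 70.1 / 39 * 1000
= 1797.44 N/m

1797.44


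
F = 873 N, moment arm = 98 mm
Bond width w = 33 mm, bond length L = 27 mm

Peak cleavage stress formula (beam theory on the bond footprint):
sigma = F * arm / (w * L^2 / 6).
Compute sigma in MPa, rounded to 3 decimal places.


sigma = (873 * 98) / (33 * 729 / 6)
= 85554 * 6 / 24057
= 513324 / 24057
= 21.338 MPa

21.338


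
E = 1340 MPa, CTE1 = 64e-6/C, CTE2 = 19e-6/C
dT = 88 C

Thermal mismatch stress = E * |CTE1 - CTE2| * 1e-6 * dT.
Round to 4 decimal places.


= 1340 * 45e-6 * 88
= 5.3064 MPa

5.3064


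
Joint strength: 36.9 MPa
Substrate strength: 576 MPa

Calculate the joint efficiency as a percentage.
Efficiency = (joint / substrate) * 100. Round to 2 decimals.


Efficiency = (36.9 / 576) * 100 = 6.41%

6.41


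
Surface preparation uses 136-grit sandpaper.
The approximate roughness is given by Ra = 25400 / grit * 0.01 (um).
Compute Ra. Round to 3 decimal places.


Ra = 25400 / 136 * 0.01
= 254 / 136
= 1.868 um

1.868


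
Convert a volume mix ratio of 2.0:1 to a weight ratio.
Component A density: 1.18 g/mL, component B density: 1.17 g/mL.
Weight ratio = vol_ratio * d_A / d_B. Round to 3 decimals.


= 2.0 * 1.18 / 1.17 = 2.017

2.017


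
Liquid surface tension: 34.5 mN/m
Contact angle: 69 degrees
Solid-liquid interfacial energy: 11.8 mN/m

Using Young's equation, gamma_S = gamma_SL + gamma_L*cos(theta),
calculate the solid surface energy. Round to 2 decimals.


gamma_S = 11.8 + 34.5 * cos(69)
= 24.16 mN/m

24.16


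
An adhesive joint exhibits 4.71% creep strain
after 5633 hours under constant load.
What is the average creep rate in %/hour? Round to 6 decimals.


Creep rate = strain / time
= 4.71 / 5633
= 0.000836 %/h

0.000836


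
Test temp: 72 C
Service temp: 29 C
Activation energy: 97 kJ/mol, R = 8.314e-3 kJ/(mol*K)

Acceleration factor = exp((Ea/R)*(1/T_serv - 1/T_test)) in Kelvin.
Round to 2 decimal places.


AF = exp((97/0.008314)*(1/302.15 - 1/345.15))
= 122.81

122.81


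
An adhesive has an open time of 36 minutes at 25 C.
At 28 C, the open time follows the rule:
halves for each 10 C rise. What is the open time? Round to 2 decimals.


Factor = 2^((28-25)/10) = 1.2311
Open time = 36 / 1.2311 = 29.24 min

29.24


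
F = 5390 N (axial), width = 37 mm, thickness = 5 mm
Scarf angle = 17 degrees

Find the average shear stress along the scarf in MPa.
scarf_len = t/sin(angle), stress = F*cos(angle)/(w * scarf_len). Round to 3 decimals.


scarf_len = 5/sin(17 deg) = 17.1015
cos(17 deg) = 0.956305
stress = 5390*0.956305/(37*17.1015) = 8.146 MPa

8.146


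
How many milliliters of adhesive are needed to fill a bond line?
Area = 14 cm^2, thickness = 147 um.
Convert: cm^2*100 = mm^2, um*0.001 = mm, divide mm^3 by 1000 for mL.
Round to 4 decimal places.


= (14 * 100) * (147 * 0.001) / 1000
= 0.2058 mL

0.2058


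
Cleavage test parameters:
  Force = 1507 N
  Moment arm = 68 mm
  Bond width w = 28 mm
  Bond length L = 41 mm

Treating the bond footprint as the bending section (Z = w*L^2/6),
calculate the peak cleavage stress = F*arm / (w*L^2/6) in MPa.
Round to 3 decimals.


M = 1507 * 68 = 102476 N*mm
Z = 28 * 41^2 / 6 = 47068 / 6 mm^3
sigma = M / Z = 6 * 102476 / 47068 = 614856 / 47068
= 13.063 MPa

13.063


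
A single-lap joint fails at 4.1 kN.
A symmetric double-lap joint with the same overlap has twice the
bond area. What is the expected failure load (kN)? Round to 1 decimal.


Double-lap load = 2 * 4.1 = 8.2 kN

8.2


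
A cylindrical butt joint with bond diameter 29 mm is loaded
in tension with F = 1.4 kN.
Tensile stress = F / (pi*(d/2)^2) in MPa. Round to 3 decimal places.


Area = pi * (29/2)^2 = 660.5199 mm^2
Stress = 1.4*1000 / 660.5199
= 2.120 MPa

2.120


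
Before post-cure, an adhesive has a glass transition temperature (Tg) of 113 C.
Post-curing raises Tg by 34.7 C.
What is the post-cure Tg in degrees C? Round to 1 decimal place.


Tg_post = Tg_base + delta_Tg
= 113 + 34.7
= 147.7 C

147.7


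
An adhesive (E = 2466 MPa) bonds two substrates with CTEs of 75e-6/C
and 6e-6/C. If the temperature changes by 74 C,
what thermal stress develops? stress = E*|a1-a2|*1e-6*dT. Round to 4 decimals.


Stress = 2466 * |75 - 6| * 1e-6 * 74
= 12.5914 MPa

12.5914


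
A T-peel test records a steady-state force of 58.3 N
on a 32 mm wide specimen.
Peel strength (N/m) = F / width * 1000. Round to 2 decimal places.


Peel strength = 58.3 / 32 * 1000
= 1821.88 N/m

1821.88


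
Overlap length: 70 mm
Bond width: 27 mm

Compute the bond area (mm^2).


Bond area = 70 * 27 = 1890 mm^2

1890


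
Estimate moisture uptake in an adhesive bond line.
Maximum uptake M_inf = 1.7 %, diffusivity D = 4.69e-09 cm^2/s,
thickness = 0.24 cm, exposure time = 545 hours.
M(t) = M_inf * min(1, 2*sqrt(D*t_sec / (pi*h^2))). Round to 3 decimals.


Convert time: 545 h = 1962000 s
ratio = min(1, 2*sqrt(4.69e-09*1962000/(pi*0.24^2)))
= 0.451003
M(t) = 1.7 * 0.451003 = 0.767%

0.767


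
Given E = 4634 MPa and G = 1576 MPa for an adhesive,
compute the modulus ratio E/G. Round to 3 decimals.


E/G ratio = 4634 / 1576 = 2.940

2.940


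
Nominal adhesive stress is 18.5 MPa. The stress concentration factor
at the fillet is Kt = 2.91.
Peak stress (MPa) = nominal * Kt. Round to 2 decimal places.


Peak = 18.5 * 2.91 = 53.84 MPa

53.84


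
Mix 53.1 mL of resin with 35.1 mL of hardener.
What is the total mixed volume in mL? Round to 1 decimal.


Total = 53.1 + 35.1 = 88.2 mL

88.2


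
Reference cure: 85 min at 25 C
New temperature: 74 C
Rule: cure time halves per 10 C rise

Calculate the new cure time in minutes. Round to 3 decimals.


factor = 2^((74-25)/10) = 29.8571
t_new = 85 / 29.8571 = 2.847 min

2.847


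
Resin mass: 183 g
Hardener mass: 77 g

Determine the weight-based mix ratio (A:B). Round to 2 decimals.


Ratio = 183 / 77 = 2.38

2.38


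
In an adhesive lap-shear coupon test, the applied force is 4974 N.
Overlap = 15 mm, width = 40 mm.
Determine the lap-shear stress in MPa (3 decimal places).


stress = F / (overlap * width)
= 4974 / (15 * 40)
= 8.290 MPa

8.290


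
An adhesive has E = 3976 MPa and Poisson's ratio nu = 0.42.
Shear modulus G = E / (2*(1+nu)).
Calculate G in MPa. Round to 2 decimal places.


G = 3976 / (2*(1+0.42))
= 3976 / 2.84
= 1400.00 MPa

1400.00


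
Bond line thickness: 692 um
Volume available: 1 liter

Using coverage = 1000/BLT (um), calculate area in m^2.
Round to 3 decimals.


1 L = 1e6 mm^3, thickness = 692 um = 0.692 mm
Area = 1e6 / 0.692 mm^2 = (1e6 / 0.692) / 1e6 m^2 = 1000 / 692 m^2
= 1.445 m^2

1.445


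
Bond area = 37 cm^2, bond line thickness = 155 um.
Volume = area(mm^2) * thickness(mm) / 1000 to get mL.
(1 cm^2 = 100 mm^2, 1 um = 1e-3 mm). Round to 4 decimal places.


area_mm2 = 37 * 100 = 3700
blt_mm = 155 * 1e-3 = 0.155
vol_mm3 = 3700 * 0.155 = 573.5
vol_mL = 573.5 / 1000 = 0.5735 mL

0.5735


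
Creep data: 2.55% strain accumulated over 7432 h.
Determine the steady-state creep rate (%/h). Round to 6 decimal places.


Rate = 2.55 / 7432 = 0.000343 %/h

0.000343


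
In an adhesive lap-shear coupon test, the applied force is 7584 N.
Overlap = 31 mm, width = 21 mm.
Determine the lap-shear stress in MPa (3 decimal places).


stress = F / (overlap * width)
= 7584 / (31 * 21)
= 11.650 MPa

11.650


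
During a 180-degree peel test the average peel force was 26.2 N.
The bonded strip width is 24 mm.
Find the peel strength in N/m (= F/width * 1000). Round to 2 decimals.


Peel strength = F/width * 1000
= 26.2 / 24 * 1000
= 1091.67 N/m

1091.67


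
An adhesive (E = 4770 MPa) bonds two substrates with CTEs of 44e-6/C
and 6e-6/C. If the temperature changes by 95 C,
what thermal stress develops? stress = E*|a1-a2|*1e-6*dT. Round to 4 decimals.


Stress = 4770 * |44 - 6| * 1e-6 * 95
= 17.2197 MPa

17.2197


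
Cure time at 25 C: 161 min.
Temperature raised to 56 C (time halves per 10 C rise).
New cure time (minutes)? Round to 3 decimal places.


Acceleration factor = 2^(31/10) = 8.5742
New time = 161 / 8.5742 = 18.777 min

18.777


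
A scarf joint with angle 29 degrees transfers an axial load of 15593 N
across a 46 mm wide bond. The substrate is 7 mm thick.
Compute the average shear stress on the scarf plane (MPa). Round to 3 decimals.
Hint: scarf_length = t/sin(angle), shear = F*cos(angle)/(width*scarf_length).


scarf_length = 7 / sin(29 deg) = 14.4387 mm
cos(29 deg) = 0.874620
shear stress = 15593 * 0.874620 / (46 * 14.4387)
= 20.534 MPa

20.534


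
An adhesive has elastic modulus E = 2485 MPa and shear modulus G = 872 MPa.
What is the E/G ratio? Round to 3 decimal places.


E/G = 2485 / 872 = 2.850

2.850


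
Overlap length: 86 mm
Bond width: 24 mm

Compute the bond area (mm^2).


Bond area = 86 * 24 = 2064 mm^2

2064


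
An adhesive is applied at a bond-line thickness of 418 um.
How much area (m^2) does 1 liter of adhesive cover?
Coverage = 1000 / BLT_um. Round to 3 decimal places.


Coverage = 1000 / 418 = 2.392 m^2

2.392


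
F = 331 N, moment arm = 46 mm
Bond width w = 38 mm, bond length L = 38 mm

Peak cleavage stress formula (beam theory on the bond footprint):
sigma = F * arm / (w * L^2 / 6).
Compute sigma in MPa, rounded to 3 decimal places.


sigma = (331 * 46) / (38 * 1444 / 6)
= 15226 * 6 / 54872
= 91356 / 54872
= 1.665 MPa

1.665


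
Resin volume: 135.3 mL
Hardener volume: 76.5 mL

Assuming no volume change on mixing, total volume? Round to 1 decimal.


V_total = 135.3 + 76.5 = 211.8 mL

211.8


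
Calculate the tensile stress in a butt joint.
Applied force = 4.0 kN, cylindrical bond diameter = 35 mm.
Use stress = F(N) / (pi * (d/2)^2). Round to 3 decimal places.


A = pi * 17.5^2 = 962.1128 mm^2
sigma = 4000.0 / 962.1128 = 4.158 MPa

4.158


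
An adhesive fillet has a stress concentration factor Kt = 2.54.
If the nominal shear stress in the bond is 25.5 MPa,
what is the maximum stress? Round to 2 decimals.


Max stress = 25.5 * 2.54 = 64.77 MPa

64.77


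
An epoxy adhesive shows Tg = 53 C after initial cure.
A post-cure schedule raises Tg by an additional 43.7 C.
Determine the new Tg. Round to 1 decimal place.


New Tg = 53 + 43.7
= 96.7 C

96.7


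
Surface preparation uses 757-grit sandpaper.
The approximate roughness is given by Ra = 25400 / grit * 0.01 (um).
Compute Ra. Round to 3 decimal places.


Ra = 25400 / 757 * 0.01
= 254 / 757
= 0.336 um

0.336


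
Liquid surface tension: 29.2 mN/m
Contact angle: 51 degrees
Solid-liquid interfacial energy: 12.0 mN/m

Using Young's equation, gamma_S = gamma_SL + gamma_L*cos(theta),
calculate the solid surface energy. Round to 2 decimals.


gamma_S = 12.0 + 29.2 * cos(51)
= 30.38 mN/m

30.38


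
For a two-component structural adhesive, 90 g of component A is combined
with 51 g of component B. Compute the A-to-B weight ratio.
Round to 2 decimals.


Weight ratio A:B = 90 / 51
= 1.76

1.76


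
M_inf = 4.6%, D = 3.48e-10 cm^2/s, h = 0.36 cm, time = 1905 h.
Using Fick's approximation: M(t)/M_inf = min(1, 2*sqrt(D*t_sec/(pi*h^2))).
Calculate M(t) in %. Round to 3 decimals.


t = 6858000 s
ratio = min(1, 2*sqrt(3.48e-10*6858000/(pi*0.1296)))
= 0.153123
M(t) = 4.6 * 0.153123 = 0.704%

0.704


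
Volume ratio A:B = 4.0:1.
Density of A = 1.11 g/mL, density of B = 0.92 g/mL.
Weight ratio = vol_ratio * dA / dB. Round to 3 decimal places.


Wt ratio = 4.0 * 1.11 / 0.92
= 4.826

4.826


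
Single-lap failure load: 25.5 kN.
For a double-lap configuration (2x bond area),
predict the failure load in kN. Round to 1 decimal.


Failure load = 25.5 * 2 = 51.0 kN

51.0


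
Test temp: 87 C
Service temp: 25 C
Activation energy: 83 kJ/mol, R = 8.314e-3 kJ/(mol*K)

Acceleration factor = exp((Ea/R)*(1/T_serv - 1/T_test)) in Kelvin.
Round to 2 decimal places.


AF = exp((83/0.008314)*(1/298.15 - 1/360.15))
= 318.69

318.69


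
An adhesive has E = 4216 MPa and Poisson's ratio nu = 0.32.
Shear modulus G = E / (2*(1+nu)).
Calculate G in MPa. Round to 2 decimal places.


G = 4216 / (2*(1+0.32))
= 4216 / 2.64
= 1596.97 MPa

1596.97


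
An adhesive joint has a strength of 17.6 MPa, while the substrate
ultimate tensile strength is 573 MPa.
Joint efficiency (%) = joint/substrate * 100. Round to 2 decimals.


Efficiency = 17.6 / 573 * 100
= 3.07%

3.07


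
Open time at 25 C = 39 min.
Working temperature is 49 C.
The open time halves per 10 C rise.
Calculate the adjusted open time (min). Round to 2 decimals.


factor = 2^((49 - 25) / 10) = 5.2780
ot = 39 / 5.2780 = 7.39 min

7.39


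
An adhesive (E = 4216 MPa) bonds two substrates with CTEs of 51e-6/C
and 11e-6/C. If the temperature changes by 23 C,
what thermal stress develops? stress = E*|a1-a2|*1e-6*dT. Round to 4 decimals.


Stress = 4216 * |51 - 11| * 1e-6 * 23
= 3.8787 MPa

3.8787


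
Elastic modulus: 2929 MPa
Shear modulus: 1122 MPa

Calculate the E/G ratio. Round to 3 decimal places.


E / G = 2929 / 1122 = 2.611

2.611


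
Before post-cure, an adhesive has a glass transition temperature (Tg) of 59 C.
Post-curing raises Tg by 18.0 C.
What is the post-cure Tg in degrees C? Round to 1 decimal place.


Tg_post = Tg_base + delta_Tg
= 59 + 18.0
= 77.0 C

77.0


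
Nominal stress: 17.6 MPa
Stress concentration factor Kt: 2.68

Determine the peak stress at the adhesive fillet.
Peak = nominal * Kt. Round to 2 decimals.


Peak stress = 17.6 * 2.68
= 47.17 MPa

47.17


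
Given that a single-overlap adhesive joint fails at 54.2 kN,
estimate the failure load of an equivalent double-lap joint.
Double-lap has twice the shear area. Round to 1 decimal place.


Double-lap factor = 2
Expected load = 54.2 * 2 = 108.4 kN

108.4


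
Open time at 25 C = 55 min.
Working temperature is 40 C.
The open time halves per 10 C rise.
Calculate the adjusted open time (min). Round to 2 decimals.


factor = 2^((40 - 25) / 10) = 2.8284
ot = 55 / 2.8284 = 19.45 min

19.45


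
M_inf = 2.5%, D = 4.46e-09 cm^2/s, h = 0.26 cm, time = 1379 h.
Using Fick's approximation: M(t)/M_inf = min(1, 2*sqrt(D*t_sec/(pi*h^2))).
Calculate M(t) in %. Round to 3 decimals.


t = 4964400 s
ratio = min(1, 2*sqrt(4.46e-09*4964400/(pi*0.0676)))
= 0.645777
M(t) = 2.5 * 0.645777 = 1.614%

1.614


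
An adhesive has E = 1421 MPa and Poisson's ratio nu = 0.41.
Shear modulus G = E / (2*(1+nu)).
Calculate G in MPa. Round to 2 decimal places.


G = 1421 / (2*(1+0.41))
= 1421 / 2.82
= 503.90 MPa

503.90


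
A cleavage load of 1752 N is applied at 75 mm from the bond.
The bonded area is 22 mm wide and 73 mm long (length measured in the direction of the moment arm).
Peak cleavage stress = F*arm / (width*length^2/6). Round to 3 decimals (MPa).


Moment = 1752 * 75 = 131400 N*mm
Section modulus = 22 * 5329 / 6 = 117238 / 6 mm^3
Stress = 131400 / (117238 / 6) = 788400 / 117238
= 6.725 MPa

6.725


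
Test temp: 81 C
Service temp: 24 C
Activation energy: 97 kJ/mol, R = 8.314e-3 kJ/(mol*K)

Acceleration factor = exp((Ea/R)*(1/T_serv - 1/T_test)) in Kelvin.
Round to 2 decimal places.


AF = exp((97/0.008314)*(1/297.15 - 1/354.15))
= 555.22

555.22


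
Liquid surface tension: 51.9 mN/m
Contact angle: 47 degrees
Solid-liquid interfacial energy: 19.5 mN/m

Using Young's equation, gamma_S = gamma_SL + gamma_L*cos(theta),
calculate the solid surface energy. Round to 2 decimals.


gamma_S = 19.5 + 51.9 * cos(47)
= 54.90 mN/m

54.90


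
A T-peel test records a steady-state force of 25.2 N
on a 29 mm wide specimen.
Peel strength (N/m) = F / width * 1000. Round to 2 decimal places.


Peel strength = 25.2 / 29 * 1000
= 868.97 N/m

868.97


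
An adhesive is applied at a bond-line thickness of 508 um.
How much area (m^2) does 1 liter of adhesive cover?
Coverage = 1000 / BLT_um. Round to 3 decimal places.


Coverage = 1000 / 508 = 1.969 m^2

1.969


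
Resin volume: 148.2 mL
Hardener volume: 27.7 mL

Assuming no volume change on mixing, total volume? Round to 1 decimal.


V_total = 148.2 + 27.7 = 175.9 mL

175.9


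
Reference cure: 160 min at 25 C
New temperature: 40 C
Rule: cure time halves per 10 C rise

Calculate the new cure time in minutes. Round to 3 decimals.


factor = 2^((40-25)/10) = 2.8284
t_new = 160 / 2.8284 = 56.569 min

56.569


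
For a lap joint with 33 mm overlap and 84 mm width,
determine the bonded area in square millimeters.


Area = 33 * 84 = 2772 mm^2

2772


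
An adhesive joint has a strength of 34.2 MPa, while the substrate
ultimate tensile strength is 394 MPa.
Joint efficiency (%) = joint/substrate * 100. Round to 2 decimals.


Efficiency = 34.2 / 394 * 100
= 8.68%

8.68


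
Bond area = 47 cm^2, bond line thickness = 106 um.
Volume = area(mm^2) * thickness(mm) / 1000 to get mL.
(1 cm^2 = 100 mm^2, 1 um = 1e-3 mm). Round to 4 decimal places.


area_mm2 = 47 * 100 = 4700
blt_mm = 106 * 1e-3 = 0.106
vol_mm3 = 4700 * 0.106 = 498.2
vol_mL = 498.2 / 1000 = 0.4982 mL

0.4982


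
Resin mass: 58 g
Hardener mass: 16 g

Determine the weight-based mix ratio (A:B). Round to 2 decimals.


Ratio = 58 / 16 = 3.63

3.63


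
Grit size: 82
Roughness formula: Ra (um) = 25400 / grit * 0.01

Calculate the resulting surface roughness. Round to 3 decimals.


Ra = 25400 / 82 * 0.01
= 3.098 um

3.098


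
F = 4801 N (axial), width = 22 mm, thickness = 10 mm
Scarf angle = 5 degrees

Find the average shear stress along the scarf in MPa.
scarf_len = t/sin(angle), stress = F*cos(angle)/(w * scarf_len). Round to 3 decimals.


scarf_len = 10/sin(5 deg) = 114.7371
cos(5 deg) = 0.996195
stress = 4801*0.996195/(22*114.7371) = 1.895 MPa

1.895


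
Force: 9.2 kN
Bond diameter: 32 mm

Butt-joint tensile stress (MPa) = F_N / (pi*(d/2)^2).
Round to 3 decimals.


F_N = 9.2 * 1000 = 9200.0 N
A = pi*(16.0)^2 = 804.2477 mm^2
stress = 9200.0 / 804.2477 = 11.439 MPa

11.439


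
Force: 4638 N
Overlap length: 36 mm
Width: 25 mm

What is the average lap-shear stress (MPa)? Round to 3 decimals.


Average shear stress = F / (overlap * width)
= 4638 / (36 * 25)
= 5.153 MPa

5.153


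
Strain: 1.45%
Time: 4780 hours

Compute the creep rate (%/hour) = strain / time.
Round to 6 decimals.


Creep rate = 1.45 / 4780
= 0.000303 %/h

0.000303


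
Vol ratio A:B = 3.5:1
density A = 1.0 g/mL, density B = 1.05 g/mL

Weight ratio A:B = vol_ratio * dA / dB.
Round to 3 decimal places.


Weight ratio = 3.5 * 1.0 / 1.05
= 3.333

3.333


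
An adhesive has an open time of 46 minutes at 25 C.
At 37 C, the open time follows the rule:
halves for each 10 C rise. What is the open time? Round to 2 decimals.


Factor = 2^((37-25)/10) = 2.2974
Open time = 46 / 2.2974 = 20.02 min

20.02


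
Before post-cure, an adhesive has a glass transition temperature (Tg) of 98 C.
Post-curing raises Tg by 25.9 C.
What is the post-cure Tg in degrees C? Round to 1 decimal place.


Tg_post = Tg_base + delta_Tg
= 98 + 25.9
= 123.9 C

123.9


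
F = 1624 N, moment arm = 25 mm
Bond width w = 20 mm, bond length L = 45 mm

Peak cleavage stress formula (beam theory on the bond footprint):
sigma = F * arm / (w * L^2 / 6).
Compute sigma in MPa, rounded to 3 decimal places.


sigma = (1624 * 25) / (20 * 2025 / 6)
= 40600 * 6 / 40500
= 243600 / 40500
= 6.015 MPa

6.015


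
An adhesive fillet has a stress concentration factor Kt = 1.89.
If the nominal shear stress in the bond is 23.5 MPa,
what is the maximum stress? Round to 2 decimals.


Max stress = 23.5 * 1.89 = 44.42 MPa

44.42


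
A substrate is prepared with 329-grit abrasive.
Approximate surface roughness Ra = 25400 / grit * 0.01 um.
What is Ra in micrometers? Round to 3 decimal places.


Ra = 25400 / 329 * 0.01 = 0.772 um

0.772


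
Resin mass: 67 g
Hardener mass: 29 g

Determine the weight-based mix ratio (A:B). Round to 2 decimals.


Ratio = 67 / 29 = 2.31

2.31


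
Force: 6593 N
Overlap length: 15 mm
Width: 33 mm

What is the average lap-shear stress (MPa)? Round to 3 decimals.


Average shear stress = F / (overlap * width)
= 6593 / (15 * 33)
= 13.319 MPa

13.319


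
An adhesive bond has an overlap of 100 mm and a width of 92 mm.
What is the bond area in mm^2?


Bond area = overlap * width
= 100 * 92
= 9200 mm^2

9200


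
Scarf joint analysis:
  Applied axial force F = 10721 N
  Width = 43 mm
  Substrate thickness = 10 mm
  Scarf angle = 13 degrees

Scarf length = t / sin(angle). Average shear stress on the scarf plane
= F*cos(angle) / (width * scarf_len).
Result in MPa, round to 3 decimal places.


Scarf length = 10 / sin(13 deg) = 44.4541 mm
cos(13 deg) = 0.974370
Shear = 10721 * 0.974370 / (43 * 44.4541)
= 5.465 MPa

5.465


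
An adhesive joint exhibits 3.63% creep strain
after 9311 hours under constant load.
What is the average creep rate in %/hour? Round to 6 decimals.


Creep rate = strain / time
= 3.63 / 9311
= 0.000390 %/h

0.000390


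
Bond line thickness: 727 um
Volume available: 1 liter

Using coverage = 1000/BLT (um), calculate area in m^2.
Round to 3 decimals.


1 L = 1e6 mm^3, thickness = 727 um = 0.727 mm
Area = 1e6 / 0.727 mm^2 = (1e6 / 0.727) / 1e6 m^2 = 1000 / 727 m^2
= 1.376 m^2

1.376


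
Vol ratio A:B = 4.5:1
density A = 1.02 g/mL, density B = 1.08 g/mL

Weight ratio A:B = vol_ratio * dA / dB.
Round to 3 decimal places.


Weight ratio = 4.5 * 1.02 / 1.08
= 4.250

4.250


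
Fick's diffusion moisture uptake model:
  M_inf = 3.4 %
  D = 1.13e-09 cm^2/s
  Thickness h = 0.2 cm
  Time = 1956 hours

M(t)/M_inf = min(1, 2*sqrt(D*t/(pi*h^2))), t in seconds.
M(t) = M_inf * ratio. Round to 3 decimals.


t_sec = 1956 * 3600 = 7041600
ratio = 2*sqrt(1.13e-09*7041600/(pi*0.2^2))
= min(1, 0.503269)
= 0.503269
M(t) = 3.4 * 0.503269 = 1.711 %

1.711


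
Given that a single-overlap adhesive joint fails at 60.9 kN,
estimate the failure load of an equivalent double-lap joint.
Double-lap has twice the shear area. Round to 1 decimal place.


Double-lap factor = 2
Expected load = 60.9 * 2 = 121.8 kN

121.8


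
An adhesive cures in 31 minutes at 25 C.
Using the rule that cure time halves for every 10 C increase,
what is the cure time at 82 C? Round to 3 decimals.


Factor = 2^((82 - 25) / 10) = 51.9842
Cure time = 31 / 51.9842
= 0.596 minutes

0.596


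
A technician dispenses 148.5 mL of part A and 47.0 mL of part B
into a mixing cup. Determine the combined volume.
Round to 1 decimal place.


Combined volume = 148.5 + 47.0
= 195.5 mL

195.5


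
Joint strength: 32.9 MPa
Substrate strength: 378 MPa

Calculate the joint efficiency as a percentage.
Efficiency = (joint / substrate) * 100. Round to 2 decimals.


Efficiency = (32.9 / 378) * 100 = 8.70%

8.70


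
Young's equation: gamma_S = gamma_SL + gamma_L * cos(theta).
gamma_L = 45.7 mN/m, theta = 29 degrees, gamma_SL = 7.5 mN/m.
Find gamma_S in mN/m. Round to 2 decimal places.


cos(29 deg) = 0.874620
gamma_S = 7.5 + 45.7 * 0.874620
= 47.47 mN/m

47.47


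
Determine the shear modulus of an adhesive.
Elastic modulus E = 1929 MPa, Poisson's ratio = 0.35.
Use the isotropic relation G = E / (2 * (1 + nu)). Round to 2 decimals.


G = 1929 / (2*(1+0.35)) = 1929 / 2.70
= 714.44 MPa

714.44


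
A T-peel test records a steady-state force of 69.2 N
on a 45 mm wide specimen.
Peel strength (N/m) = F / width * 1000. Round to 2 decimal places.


Peel strength = 69.2 / 45 * 1000
= 1537.78 N/m

1537.78


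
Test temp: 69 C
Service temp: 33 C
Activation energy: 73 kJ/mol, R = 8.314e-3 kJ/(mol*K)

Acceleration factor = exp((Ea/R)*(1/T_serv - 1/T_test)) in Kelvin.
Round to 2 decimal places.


AF = exp((73/0.008314)*(1/306.15 - 1/342.15))
= 20.44

20.44


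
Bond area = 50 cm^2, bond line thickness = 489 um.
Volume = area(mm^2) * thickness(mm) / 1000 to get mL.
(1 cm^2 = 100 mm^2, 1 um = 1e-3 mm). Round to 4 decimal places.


area_mm2 = 50 * 100 = 5000
blt_mm = 489 * 1e-3 = 0.489
vol_mm3 = 5000 * 0.489 = 2445.0
vol_mL = 2445.0 / 1000 = 2.4450 mL

2.4450


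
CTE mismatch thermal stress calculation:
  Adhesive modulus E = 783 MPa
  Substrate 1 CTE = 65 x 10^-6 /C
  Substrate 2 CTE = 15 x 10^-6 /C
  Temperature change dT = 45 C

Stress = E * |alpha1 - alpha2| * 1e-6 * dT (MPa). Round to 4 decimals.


delta_alpha = |65 - 15| = 50 x 10^-6/C
Stress = 783 * 50e-6 * 45
= 1.7618 MPa

1.7618


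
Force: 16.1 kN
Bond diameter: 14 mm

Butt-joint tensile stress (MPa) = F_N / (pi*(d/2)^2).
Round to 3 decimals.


F_N = 16.1 * 1000 = 16100.0 N
A = pi*(7.0)^2 = 153.9380 mm^2
stress = 16100.0 / 153.9380 = 104.588 MPa

104.588


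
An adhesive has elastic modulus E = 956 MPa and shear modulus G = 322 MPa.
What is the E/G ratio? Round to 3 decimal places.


E/G = 956 / 322 = 2.969

2.969


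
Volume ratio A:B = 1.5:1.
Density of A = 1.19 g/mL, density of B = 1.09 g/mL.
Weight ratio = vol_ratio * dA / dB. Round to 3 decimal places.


Wt ratio = 1.5 * 1.19 / 1.09
= 1.638

1.638


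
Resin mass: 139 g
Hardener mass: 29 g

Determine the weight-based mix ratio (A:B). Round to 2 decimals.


Ratio = 139 / 29 = 4.79

4.79


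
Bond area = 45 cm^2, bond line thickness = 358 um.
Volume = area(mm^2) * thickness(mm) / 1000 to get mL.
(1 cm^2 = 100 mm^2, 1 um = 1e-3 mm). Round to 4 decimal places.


area_mm2 = 45 * 100 = 4500
blt_mm = 358 * 1e-3 = 0.358
vol_mm3 = 4500 * 0.358 = 1611.0
vol_mL = 1611.0 / 1000 = 1.6110 mL

1.6110


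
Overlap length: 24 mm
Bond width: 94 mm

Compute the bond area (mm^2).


Bond area = 24 * 94 = 2256 mm^2

2256


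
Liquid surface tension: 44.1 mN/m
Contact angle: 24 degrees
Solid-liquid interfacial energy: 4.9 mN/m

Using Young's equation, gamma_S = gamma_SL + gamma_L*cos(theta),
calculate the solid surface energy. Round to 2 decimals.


gamma_S = 4.9 + 44.1 * cos(24)
= 45.19 mN/m

45.19


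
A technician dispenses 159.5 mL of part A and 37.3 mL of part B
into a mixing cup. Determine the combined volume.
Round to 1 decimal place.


Combined volume = 159.5 + 37.3
= 196.8 mL

196.8


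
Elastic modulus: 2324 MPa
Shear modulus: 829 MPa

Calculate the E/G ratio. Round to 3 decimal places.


E / G = 2324 / 829 = 2.803

2.803


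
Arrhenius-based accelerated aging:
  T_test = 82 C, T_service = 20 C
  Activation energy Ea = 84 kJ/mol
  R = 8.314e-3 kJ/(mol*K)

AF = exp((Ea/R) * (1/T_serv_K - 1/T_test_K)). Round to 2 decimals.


T_test_K = 355.15, T_serv_K = 293.15
AF = exp((84/8.314e-3) * (1/293.15 - 1/355.15))
= 410.23

410.23


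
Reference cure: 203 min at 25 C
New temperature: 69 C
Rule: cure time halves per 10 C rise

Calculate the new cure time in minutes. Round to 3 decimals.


factor = 2^((69-25)/10) = 21.1121
t_new = 203 / 21.1121 = 9.615 min

9.615


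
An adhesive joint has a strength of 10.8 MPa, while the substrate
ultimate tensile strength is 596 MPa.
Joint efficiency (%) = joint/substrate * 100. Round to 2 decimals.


Efficiency = 10.8 / 596 * 100
= 1.81%

1.81


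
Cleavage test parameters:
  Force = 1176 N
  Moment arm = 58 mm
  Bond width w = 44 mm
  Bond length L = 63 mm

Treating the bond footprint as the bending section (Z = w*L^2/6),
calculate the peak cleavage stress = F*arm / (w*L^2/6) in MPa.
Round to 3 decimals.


M = 1176 * 58 = 68208 N*mm
Z = 44 * 63^2 / 6 = 174636 / 6 mm^3
sigma = M / Z = 6 * 68208 / 174636 = 409248 / 174636
= 2.343 MPa

2.343


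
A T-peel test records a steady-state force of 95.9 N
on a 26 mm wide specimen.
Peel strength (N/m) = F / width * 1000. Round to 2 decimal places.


Peel strength = 95.9 / 26 * 1000
= 3688.46 N/m

3688.46


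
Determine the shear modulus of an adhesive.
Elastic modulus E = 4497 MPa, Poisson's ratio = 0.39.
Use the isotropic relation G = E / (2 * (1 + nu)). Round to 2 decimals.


G = 4497 / (2*(1+0.39)) = 4497 / 2.78
= 1617.63 MPa

1617.63


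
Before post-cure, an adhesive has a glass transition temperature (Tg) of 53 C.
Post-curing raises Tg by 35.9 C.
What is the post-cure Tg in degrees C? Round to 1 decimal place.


Tg_post = Tg_base + delta_Tg
= 53 + 35.9
= 88.9 C

88.9


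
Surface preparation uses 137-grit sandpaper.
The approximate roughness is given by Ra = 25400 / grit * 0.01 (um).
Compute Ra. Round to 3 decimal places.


Ra = 25400 / 137 * 0.01
= 254 / 137
= 1.854 um

1.854


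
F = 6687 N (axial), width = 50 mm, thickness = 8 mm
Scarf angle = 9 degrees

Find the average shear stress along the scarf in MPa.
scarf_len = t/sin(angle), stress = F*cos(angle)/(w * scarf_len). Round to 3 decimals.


scarf_len = 8/sin(9 deg) = 51.1396
cos(9 deg) = 0.987688
stress = 6687*0.987688/(50*51.1396) = 2.583 MPa

2.583


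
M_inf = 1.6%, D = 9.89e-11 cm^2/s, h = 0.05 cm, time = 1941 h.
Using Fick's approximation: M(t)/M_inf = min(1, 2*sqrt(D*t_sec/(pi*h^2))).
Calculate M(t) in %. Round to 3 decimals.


t = 6987600 s
ratio = min(1, 2*sqrt(9.89e-11*6987600/(pi*0.0025)))
= 0.593263
M(t) = 1.6 * 0.593263 = 0.949%

0.949


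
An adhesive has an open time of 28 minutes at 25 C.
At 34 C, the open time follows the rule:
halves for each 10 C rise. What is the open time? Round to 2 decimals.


Factor = 2^((34-25)/10) = 1.8661
Open time = 28 / 1.8661 = 15.00 min

15.00


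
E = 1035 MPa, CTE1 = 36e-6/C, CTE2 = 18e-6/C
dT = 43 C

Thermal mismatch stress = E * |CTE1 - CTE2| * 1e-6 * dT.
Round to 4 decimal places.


= 1035 * 18e-6 * 43
= 0.8011 MPa

0.8011


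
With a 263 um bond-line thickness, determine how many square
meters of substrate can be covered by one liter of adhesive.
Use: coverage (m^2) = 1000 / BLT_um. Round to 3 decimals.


Coverage = 1000 / 263 = 3.802 m^2

3.802


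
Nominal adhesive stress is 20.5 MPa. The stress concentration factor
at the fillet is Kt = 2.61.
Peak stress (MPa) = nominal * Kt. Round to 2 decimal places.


Peak = 20.5 * 2.61 = 53.51 MPa

53.51


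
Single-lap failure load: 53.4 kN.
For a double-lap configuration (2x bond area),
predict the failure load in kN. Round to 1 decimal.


Failure load = 53.4 * 2 = 106.8 kN

106.8


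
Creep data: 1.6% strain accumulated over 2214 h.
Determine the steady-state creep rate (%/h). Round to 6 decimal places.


Rate = 1.6 / 2214 = 0.000723 %/h

0.000723


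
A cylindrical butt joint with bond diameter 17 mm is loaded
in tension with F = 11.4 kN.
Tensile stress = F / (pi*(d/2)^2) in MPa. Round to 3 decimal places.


Area = pi * (17/2)^2 = 226.9801 mm^2
Stress = 11.4*1000 / 226.9801
= 50.225 MPa

50.225


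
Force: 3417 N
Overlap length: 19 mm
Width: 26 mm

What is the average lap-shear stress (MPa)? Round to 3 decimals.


Average shear stress = F / (overlap * width)
= 3417 / (19 * 26)
= 6.917 MPa

6.917


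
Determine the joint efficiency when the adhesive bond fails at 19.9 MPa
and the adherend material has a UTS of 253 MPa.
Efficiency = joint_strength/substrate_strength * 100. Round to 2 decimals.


Joint efficiency = 19.9 / 253 * 100
= 7.87%

7.87


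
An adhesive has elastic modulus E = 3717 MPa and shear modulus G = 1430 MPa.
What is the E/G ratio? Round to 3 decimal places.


E/G = 3717 / 1430 = 2.599

2.599


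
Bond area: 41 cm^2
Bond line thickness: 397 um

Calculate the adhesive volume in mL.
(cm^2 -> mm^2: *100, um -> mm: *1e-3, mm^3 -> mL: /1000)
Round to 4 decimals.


V = 41*100 * 397*1e-3 / 1000
= 1.6277 mL

1.6277
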